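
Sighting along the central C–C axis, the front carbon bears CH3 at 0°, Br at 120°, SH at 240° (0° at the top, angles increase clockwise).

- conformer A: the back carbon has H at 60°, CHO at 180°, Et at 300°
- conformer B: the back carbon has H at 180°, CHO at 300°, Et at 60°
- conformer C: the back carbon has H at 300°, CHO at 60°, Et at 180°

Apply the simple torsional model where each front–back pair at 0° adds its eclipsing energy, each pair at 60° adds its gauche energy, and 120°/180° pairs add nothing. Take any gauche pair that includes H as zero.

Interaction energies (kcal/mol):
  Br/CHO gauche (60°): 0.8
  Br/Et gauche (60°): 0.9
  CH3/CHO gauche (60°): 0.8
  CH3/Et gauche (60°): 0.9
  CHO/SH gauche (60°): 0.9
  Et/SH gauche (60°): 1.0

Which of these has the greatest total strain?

A (staggered): CH3(0°)/Et(300°) gauche 0.9; Br(120°)/CHO(180°) gauche 0.8; SH(240°)/CHO(180°) gauche 0.9; SH(240°)/Et(300°) gauche 1.0 → 3.6 kcal/mol.
B (staggered): CH3(0°)/CHO(300°) gauche 0.8; CH3(0°)/Et(60°) gauche 0.9; Br(120°)/Et(60°) gauche 0.9; SH(240°)/CHO(300°) gauche 0.9 → 3.5 kcal/mol.
C (staggered): CH3(0°)/CHO(60°) gauche 0.8; Br(120°)/CHO(60°) gauche 0.8; Br(120°)/Et(180°) gauche 0.9; SH(240°)/Et(180°) gauche 1.0 → 3.5 kcal/mol.
A has the highest total (3.6 kcal/mol).

A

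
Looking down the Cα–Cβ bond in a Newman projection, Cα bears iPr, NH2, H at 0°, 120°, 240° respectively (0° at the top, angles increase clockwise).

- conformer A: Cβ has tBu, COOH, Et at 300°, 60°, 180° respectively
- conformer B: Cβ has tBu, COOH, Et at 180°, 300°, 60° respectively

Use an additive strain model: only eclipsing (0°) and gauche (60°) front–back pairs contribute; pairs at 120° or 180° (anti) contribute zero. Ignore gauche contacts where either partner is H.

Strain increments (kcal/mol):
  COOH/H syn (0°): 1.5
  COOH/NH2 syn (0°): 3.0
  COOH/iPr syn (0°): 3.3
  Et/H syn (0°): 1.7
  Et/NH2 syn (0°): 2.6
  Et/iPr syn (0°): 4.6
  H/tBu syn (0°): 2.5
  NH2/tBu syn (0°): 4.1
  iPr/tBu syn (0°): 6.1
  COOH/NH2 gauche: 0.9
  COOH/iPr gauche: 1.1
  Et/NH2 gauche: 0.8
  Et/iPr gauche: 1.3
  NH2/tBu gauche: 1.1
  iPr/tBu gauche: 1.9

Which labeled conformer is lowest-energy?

A (staggered): iPr–tBu gauche, iPr–COOH gauche, NH2–COOH gauche, NH2–Et gauche; 1.9 + 1.1 + 0.9 + 0.8 = 4.7 kcal/mol.
B (staggered): iPr–COOH gauche, iPr–Et gauche, NH2–tBu gauche, NH2–Et gauche; 1.1 + 1.3 + 1.1 + 0.8 = 4.3 kcal/mol.
B has the lowest total (4.3 kcal/mol).

B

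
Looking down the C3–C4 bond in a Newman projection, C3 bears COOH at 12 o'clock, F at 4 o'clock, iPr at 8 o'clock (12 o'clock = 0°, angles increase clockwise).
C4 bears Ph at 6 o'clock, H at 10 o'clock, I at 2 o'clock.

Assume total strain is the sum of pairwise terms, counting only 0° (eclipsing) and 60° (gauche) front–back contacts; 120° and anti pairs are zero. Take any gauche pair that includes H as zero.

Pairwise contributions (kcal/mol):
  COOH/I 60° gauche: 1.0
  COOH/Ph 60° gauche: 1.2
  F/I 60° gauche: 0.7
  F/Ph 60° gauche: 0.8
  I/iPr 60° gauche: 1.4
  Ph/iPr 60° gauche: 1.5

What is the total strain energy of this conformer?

4.0 kcal/mol

This conformer (staggered): COOH–I gauche, F–Ph gauche, F–I gauche, iPr–Ph gauche; 1.0 + 0.8 + 0.7 + 1.5 = 4.0 kcal/mol.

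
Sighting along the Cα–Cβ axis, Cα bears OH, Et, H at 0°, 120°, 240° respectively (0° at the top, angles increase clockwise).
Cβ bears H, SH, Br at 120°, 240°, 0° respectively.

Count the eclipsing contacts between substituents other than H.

Non-H eclipsing pairs: OH(0°)/Br(0°) — 1 interaction.

1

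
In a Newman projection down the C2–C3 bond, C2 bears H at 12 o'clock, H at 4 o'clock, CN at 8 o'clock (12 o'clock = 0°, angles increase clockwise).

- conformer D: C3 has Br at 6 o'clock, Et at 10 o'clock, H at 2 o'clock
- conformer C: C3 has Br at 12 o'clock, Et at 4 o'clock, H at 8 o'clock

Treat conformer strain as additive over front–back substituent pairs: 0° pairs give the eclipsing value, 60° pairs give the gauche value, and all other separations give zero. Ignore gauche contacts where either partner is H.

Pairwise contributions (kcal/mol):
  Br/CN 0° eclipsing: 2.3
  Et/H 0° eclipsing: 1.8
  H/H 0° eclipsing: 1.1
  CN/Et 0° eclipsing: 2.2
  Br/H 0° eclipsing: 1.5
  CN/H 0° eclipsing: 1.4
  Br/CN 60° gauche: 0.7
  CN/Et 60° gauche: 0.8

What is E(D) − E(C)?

-3.2 kcal/mol

D is staggered. CN at 240° is gauche with Br at 180° (0.7); CN at 240° is gauche with Et at 300° (0.8). Total 1.5 kcal/mol.
C is eclipsed. H at 0° is eclipsed with Br at 0° (1.5); H at 120° is eclipsed with Et at 120° (1.8); CN at 240° is eclipsed with H at 240° (1.4). Total 4.7 kcal/mol.
E(D) − E(C) = 1.5 − 4.7 = -3.2 kcal/mol.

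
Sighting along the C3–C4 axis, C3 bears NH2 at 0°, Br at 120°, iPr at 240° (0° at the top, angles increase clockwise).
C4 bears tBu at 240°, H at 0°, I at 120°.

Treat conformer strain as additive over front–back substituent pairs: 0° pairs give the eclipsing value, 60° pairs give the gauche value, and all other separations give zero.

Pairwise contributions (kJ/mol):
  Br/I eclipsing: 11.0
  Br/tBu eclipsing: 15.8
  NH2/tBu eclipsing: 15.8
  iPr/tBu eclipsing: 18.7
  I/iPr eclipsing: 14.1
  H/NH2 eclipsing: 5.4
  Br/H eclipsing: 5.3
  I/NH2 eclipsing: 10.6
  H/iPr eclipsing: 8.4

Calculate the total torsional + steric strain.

This conformer (eclipsed): NH2(0°)/H(0°) eclipsed 5.4; Br(120°)/I(120°) eclipsed 11.0; iPr(240°)/tBu(240°) eclipsed 18.7 → 35.1 kJ/mol.

35.1 kJ/mol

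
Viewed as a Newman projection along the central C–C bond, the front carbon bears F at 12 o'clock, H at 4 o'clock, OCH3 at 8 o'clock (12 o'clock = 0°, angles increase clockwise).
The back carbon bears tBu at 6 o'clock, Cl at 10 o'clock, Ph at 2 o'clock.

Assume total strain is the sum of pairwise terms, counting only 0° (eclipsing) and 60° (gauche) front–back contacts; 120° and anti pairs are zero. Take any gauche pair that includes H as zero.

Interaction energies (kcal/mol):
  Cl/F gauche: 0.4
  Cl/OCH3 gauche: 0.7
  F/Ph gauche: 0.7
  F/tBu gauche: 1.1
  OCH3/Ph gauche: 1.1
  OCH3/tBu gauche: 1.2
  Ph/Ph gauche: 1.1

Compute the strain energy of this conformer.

This conformer (staggered): F–Cl gauche, F–Ph gauche, OCH3–tBu gauche, OCH3–Cl gauche; 0.4 + 0.7 + 1.2 + 0.7 = 3.0 kcal/mol.

3.0 kcal/mol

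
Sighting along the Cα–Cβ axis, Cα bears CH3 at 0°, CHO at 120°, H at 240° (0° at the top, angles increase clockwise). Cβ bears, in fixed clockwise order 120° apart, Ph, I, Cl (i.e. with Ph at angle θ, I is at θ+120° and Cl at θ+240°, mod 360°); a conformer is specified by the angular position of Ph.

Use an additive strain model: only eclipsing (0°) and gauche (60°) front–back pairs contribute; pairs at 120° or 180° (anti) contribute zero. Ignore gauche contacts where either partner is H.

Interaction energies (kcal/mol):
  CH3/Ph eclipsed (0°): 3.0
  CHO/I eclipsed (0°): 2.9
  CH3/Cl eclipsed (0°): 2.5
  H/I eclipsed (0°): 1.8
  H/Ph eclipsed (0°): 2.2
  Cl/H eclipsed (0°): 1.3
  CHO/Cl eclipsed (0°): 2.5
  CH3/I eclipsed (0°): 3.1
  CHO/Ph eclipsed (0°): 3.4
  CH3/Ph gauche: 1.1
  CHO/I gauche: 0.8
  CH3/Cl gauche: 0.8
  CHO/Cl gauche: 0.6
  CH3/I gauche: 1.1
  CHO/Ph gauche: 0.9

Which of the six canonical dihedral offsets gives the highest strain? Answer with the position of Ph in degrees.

240°

Ph at 0° (eclipsed): CH3(0°)/Ph(0°) eclipsed 3.0; CHO(120°)/I(120°) eclipsed 2.9; H(240°)/Cl(240°) eclipsed 1.3 → 7.2 kcal/mol.
Ph at 60° (staggered): CH3(0°)/Ph(60°) gauche 1.1; CH3(0°)/Cl(300°) gauche 0.8; CHO(120°)/Ph(60°) gauche 0.9; CHO(120°)/I(180°) gauche 0.8 → 3.6 kcal/mol.
Ph at 120° (eclipsed): CH3(0°)/Cl(0°) eclipsed 2.5; CHO(120°)/Ph(120°) eclipsed 3.4; H(240°)/I(240°) eclipsed 1.8 → 7.7 kcal/mol.
Ph at 180° (staggered): CH3(0°)/I(300°) gauche 1.1; CH3(0°)/Cl(60°) gauche 0.8; CHO(120°)/Ph(180°) gauche 0.9; CHO(120°)/Cl(60°) gauche 0.6 → 3.4 kcal/mol.
Ph at 240° (eclipsed): CH3(0°)/I(0°) eclipsed 3.1; CHO(120°)/Cl(120°) eclipsed 2.5; H(240°)/Ph(240°) eclipsed 2.2 → 7.8 kcal/mol.
Ph at 300° (staggered): CH3(0°)/Ph(300°) gauche 1.1; CH3(0°)/I(60°) gauche 1.1; CHO(120°)/I(60°) gauche 0.8; CHO(120°)/Cl(180°) gauche 0.6 → 3.6 kcal/mol.
The maximum (7.8 kcal/mol) occurs with Ph at 240°.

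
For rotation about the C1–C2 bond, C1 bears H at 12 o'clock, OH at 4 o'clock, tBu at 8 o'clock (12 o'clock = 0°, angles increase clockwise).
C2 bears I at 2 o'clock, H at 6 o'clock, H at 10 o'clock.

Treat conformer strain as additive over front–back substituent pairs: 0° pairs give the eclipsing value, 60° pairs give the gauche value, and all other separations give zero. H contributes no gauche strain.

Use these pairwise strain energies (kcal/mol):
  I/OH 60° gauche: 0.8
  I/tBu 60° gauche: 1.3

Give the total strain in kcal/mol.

0.8 kcal/mol

This conformer is staggered. OH at 120° is gauche with I at 60° (0.8). Total 0.8 kcal/mol.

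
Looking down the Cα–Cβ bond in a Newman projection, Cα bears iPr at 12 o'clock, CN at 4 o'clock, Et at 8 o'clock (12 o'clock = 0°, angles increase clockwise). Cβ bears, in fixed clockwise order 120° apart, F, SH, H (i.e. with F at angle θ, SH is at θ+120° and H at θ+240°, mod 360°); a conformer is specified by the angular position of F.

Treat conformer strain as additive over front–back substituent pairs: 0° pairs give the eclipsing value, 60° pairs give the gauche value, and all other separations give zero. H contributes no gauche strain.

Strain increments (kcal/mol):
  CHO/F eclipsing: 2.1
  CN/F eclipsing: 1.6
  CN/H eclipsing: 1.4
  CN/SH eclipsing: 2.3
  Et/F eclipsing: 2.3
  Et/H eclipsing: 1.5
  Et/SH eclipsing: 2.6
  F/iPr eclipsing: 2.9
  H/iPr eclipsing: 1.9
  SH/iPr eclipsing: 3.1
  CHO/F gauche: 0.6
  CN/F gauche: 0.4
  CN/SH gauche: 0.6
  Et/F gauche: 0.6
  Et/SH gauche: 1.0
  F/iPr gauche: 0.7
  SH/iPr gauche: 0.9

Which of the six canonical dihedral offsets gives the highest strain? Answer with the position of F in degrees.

240°

F at 0° (eclipsed): iPr(0°)/F(0°) eclipsed 2.9; CN(120°)/SH(120°) eclipsed 2.3; Et(240°)/H(240°) eclipsed 1.5 → 6.7 kcal/mol.
F at 60° (staggered): iPr(0°)/F(60°) gauche 0.7; CN(120°)/F(60°) gauche 0.4; CN(120°)/SH(180°) gauche 0.6; Et(240°)/SH(180°) gauche 1.0 → 2.7 kcal/mol.
F at 120° (eclipsed): iPr(0°)/H(0°) eclipsed 1.9; CN(120°)/F(120°) eclipsed 1.6; Et(240°)/SH(240°) eclipsed 2.6 → 6.1 kcal/mol.
F at 180° (staggered): iPr(0°)/SH(300°) gauche 0.9; CN(120°)/F(180°) gauche 0.4; Et(240°)/F(180°) gauche 0.6; Et(240°)/SH(300°) gauche 1.0 → 2.9 kcal/mol.
F at 240° (eclipsed): iPr(0°)/SH(0°) eclipsed 3.1; CN(120°)/H(120°) eclipsed 1.4; Et(240°)/F(240°) eclipsed 2.3 → 6.8 kcal/mol.
F at 300° (staggered): iPr(0°)/F(300°) gauche 0.7; iPr(0°)/SH(60°) gauche 0.9; CN(120°)/SH(60°) gauche 0.6; Et(240°)/F(300°) gauche 0.6 → 2.8 kcal/mol.
The maximum (6.8 kcal/mol) occurs with F at 240°.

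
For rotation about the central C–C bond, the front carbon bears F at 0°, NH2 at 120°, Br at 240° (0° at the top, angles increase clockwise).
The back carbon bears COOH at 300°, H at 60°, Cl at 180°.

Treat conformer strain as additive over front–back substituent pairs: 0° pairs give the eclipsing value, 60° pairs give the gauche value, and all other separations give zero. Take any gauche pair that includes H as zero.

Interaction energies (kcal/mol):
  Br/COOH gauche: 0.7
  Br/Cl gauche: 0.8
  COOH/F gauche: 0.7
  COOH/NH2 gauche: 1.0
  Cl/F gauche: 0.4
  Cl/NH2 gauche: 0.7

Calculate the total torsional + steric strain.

This conformer is staggered. F at 0° is gauche with COOH at 300° (0.7); NH2 at 120° is gauche with Cl at 180° (0.7); Br at 240° is gauche with COOH at 300° (0.7); Br at 240° is gauche with Cl at 180° (0.8). Total 2.9 kcal/mol.

2.9 kcal/mol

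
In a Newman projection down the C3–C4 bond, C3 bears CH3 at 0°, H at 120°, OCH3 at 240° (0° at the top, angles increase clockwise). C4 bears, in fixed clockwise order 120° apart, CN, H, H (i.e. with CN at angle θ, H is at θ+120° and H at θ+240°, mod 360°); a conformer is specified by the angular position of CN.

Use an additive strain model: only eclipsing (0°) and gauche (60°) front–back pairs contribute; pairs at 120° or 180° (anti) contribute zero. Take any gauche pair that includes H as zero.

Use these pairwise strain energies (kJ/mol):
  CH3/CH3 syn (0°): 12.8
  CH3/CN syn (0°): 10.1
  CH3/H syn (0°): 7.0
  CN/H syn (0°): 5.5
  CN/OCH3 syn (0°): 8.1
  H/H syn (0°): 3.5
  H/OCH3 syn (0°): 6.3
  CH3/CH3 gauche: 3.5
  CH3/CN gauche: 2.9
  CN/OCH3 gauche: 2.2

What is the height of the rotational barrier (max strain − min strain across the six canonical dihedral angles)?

17.7 kJ/mol

CN at 0° (eclipsed): CH3–CN eclipsed, H–H eclipsed, OCH3–H eclipsed; 10.1 + 3.5 + 6.3 = 19.9 kJ/mol.
CN at 60° (staggered): CH3–CN gauche; 2.9 = 2.9 kJ/mol.
CN at 120° (eclipsed): CH3–H eclipsed, H–CN eclipsed, OCH3–H eclipsed; 7.0 + 5.5 + 6.3 = 18.8 kJ/mol.
CN at 180° (staggered): OCH3–CN gauche; 2.2 = 2.2 kJ/mol.
CN at 240° (eclipsed): CH3–H eclipsed, H–H eclipsed, OCH3–CN eclipsed; 7.0 + 3.5 + 8.1 = 18.6 kJ/mol.
CN at 300° (staggered): CH3–CN gauche, OCH3–CN gauche; 2.9 + 2.2 = 5.1 kJ/mol.
Max at 0° (19.9 kJ/mol), min at 180° (2.2 kJ/mol); barrier = 17.7 kJ/mol.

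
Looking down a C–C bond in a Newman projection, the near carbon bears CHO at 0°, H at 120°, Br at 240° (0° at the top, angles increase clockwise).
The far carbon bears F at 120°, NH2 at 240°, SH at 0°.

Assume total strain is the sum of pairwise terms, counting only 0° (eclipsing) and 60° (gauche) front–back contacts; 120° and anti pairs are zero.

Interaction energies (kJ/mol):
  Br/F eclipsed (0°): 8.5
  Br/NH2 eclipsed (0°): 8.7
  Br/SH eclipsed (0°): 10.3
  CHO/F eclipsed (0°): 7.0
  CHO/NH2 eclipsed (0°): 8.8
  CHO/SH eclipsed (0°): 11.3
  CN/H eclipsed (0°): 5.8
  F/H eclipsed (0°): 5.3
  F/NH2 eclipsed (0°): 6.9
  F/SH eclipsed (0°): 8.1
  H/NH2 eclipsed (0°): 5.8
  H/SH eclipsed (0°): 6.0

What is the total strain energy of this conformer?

This conformer (eclipsed): CHO(0°)/SH(0°) eclipsed 11.3; H(120°)/F(120°) eclipsed 5.3; Br(240°)/NH2(240°) eclipsed 8.7 → 25.3 kJ/mol.

25.3 kJ/mol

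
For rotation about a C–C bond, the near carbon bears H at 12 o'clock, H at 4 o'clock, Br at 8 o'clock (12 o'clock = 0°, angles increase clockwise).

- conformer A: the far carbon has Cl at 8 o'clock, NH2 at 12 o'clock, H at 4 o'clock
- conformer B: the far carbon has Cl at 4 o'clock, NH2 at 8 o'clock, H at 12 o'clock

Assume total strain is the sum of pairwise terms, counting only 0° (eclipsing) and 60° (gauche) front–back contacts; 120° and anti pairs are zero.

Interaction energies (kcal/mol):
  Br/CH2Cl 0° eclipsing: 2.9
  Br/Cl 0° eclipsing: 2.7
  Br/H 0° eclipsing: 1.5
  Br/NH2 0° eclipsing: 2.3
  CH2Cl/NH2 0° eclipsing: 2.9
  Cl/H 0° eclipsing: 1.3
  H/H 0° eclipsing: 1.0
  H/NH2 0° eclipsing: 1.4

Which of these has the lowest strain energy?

B

A (eclipsed): H–NH2 eclipsed, H–H eclipsed, Br–Cl eclipsed; 1.4 + 1.0 + 2.7 = 5.1 kcal/mol.
B (eclipsed): H–H eclipsed, H–Cl eclipsed, Br–NH2 eclipsed; 1.0 + 1.3 + 2.3 = 4.6 kcal/mol.
B has the lowest total (4.6 kcal/mol).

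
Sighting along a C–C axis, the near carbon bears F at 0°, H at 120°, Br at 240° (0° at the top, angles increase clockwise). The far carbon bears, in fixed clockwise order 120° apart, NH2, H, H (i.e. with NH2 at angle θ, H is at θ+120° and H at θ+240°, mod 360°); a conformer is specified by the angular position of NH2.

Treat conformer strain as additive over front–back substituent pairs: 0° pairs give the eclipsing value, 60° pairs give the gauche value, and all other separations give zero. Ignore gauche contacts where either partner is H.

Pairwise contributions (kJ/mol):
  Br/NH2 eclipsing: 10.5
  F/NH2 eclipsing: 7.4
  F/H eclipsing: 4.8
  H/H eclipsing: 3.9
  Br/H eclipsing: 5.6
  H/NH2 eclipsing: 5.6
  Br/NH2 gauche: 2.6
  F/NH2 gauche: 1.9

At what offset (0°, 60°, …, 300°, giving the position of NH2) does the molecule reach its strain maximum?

240°

NH2 at 0° (eclipsed): F(0°)/NH2(0°) eclipsed 7.4; H(120°)/H(120°) eclipsed 3.9; Br(240°)/H(240°) eclipsed 5.6 → 16.9 kJ/mol.
NH2 at 60° (staggered): F(0°)/NH2(60°) gauche 1.9 → 1.9 kJ/mol.
NH2 at 120° (eclipsed): F(0°)/H(0°) eclipsed 4.8; H(120°)/NH2(120°) eclipsed 5.6; Br(240°)/H(240°) eclipsed 5.6 → 16.0 kJ/mol.
NH2 at 180° (staggered): Br(240°)/NH2(180°) gauche 2.6 → 2.6 kJ/mol.
NH2 at 240° (eclipsed): F(0°)/H(0°) eclipsed 4.8; H(120°)/H(120°) eclipsed 3.9; Br(240°)/NH2(240°) eclipsed 10.5 → 19.2 kJ/mol.
NH2 at 300° (staggered): F(0°)/NH2(300°) gauche 1.9; Br(240°)/NH2(300°) gauche 2.6 → 4.5 kJ/mol.
The maximum (19.2 kJ/mol) occurs with NH2 at 240°.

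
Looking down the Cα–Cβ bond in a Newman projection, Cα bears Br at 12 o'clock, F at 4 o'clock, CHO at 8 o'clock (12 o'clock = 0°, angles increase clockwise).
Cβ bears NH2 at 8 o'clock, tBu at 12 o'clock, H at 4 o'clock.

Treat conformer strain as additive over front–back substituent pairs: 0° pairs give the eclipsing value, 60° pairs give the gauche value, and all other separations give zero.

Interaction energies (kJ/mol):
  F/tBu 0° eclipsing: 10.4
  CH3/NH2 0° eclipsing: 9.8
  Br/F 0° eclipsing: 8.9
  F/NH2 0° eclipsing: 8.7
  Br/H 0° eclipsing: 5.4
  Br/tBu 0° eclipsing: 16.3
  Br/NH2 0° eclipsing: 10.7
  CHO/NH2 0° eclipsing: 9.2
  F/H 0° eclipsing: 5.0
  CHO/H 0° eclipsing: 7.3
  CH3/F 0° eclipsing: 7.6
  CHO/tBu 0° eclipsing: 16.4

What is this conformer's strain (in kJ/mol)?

This conformer (eclipsed): Br–tBu eclipsed, F–H eclipsed, CHO–NH2 eclipsed; 16.3 + 5.0 + 9.2 = 30.5 kJ/mol.

30.5 kJ/mol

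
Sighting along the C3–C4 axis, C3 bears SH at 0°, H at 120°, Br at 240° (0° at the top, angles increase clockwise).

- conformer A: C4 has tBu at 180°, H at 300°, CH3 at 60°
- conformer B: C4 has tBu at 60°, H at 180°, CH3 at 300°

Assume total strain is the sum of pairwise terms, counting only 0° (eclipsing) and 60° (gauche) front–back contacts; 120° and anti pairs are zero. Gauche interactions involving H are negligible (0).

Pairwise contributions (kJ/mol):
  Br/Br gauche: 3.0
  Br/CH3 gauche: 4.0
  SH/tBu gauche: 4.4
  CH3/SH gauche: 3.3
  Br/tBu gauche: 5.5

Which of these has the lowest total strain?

A

A is staggered. SH at 0° is gauche with CH3 at 60° (3.3); Br at 240° is gauche with tBu at 180° (5.5). Total 8.8 kJ/mol.
B is staggered. SH at 0° is gauche with tBu at 60° (4.4); SH at 0° is gauche with CH3 at 300° (3.3); Br at 240° is gauche with CH3 at 300° (4.0). Total 11.7 kJ/mol.
A has the lowest total (8.8 kJ/mol).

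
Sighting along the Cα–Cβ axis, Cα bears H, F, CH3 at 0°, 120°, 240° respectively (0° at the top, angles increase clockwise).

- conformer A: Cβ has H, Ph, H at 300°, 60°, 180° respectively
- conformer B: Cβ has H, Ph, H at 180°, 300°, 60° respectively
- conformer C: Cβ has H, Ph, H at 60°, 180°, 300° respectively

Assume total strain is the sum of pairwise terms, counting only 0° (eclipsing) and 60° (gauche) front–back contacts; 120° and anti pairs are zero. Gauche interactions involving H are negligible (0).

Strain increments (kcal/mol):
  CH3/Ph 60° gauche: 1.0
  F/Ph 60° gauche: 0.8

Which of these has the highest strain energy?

C

A is staggered. F at 120° is gauche with Ph at 60° (0.8). Total 0.8 kcal/mol.
B is staggered. CH3 at 240° is gauche with Ph at 300° (1.0). Total 1.0 kcal/mol.
C is staggered. F at 120° is gauche with Ph at 180° (0.8); CH3 at 240° is gauche with Ph at 180° (1.0). Total 1.8 kcal/mol.
C has the highest total (1.8 kcal/mol).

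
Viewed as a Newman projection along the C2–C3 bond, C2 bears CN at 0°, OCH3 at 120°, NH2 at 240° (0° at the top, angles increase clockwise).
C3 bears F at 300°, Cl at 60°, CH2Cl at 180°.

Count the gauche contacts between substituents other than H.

6

Non-H gauche pairs: CN(0°)/F(300°); CN(0°)/Cl(60°); OCH3(120°)/Cl(60°); OCH3(120°)/CH2Cl(180°); NH2(240°)/F(300°); NH2(240°)/CH2Cl(180°) — 6 interactions.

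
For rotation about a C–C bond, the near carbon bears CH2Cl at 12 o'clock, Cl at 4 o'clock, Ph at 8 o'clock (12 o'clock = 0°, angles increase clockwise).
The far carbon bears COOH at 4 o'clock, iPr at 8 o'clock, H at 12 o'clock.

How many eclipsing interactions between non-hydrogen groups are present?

2

Non-H eclipsing pairs: Cl(120°)/COOH(120°); Ph(240°)/iPr(240°) — 2 interactions.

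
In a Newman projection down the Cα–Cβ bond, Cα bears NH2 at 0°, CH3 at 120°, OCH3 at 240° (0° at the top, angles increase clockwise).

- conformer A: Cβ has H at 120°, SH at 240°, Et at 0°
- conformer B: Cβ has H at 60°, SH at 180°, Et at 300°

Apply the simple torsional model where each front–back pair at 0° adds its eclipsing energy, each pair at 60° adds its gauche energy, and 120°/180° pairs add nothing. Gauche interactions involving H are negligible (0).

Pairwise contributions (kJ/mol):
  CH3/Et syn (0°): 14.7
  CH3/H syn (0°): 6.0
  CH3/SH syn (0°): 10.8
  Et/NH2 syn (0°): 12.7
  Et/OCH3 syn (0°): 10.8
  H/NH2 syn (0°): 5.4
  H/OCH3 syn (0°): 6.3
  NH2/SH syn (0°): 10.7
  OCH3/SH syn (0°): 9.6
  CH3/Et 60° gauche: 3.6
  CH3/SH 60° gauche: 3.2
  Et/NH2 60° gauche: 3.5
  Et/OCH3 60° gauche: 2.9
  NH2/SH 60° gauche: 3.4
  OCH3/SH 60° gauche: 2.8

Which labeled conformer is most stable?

B

A (eclipsed): NH2–Et eclipsed, CH3–H eclipsed, OCH3–SH eclipsed; 12.7 + 6.0 + 9.6 = 28.3 kJ/mol.
B (staggered): NH2–Et gauche, CH3–SH gauche, OCH3–SH gauche, OCH3–Et gauche; 3.5 + 3.2 + 2.8 + 2.9 = 12.4 kJ/mol.
B has the lowest total (12.4 kJ/mol).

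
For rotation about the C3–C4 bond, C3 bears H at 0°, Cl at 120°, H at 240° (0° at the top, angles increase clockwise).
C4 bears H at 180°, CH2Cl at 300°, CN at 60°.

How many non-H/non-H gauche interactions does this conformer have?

Non-H gauche pairs: Cl(120°)/CN(60°) — 1 interaction.

1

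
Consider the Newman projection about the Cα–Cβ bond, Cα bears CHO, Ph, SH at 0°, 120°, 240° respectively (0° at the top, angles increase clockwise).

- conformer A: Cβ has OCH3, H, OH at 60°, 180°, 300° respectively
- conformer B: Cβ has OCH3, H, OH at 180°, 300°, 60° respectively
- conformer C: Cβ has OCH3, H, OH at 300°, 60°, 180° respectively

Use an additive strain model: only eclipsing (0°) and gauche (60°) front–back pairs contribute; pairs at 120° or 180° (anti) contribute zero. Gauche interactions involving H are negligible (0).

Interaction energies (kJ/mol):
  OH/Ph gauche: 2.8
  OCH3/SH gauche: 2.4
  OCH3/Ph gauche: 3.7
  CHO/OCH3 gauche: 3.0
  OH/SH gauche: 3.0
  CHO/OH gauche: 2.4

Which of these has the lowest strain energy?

C

A (staggered): CHO(0°)/OCH3(60°) gauche 3.0; CHO(0°)/OH(300°) gauche 2.4; Ph(120°)/OCH3(60°) gauche 3.7; SH(240°)/OH(300°) gauche 3.0 → 12.1 kJ/mol.
B (staggered): CHO(0°)/OH(60°) gauche 2.4; Ph(120°)/OCH3(180°) gauche 3.7; Ph(120°)/OH(60°) gauche 2.8; SH(240°)/OCH3(180°) gauche 2.4 → 11.3 kJ/mol.
C (staggered): CHO(0°)/OCH3(300°) gauche 3.0; Ph(120°)/OH(180°) gauche 2.8; SH(240°)/OCH3(300°) gauche 2.4; SH(240°)/OH(180°) gauche 3.0 → 11.2 kJ/mol.
C has the lowest total (11.2 kJ/mol).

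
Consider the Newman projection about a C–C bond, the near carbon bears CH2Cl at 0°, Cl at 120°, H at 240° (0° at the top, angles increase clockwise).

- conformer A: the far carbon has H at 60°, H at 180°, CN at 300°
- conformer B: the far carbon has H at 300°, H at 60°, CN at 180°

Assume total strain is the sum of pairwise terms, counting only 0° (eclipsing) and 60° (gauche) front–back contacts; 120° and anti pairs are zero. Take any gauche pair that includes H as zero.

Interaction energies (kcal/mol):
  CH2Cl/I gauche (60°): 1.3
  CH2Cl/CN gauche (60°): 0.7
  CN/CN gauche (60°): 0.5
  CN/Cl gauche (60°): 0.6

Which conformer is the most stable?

B

A (staggered): CH2Cl–CN gauche; 0.7 = 0.7 kcal/mol.
B (staggered): Cl–CN gauche; 0.6 = 0.6 kcal/mol.
B has the lowest total (0.6 kcal/mol).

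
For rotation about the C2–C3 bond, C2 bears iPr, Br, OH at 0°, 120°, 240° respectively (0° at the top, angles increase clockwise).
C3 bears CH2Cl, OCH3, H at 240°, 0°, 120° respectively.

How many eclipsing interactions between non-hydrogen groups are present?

2

Non-H eclipsing pairs: iPr(0°)/OCH3(0°); OH(240°)/CH2Cl(240°) — 2 interactions.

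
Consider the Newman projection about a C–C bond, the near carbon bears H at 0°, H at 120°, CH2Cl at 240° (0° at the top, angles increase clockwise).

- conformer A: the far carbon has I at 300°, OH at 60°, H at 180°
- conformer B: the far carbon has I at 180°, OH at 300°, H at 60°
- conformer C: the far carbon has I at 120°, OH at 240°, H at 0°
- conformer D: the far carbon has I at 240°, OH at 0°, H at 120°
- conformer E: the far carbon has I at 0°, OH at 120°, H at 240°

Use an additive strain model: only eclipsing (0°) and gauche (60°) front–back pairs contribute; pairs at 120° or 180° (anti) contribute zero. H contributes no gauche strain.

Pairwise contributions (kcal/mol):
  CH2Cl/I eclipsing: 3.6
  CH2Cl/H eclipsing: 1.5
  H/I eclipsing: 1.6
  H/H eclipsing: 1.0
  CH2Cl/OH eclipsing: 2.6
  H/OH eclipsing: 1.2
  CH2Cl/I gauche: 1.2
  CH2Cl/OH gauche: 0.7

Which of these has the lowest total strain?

A

A (staggered): CH2Cl(240°)/I(300°) gauche 1.2 → 1.2 kcal/mol.
B (staggered): CH2Cl(240°)/I(180°) gauche 1.2; CH2Cl(240°)/OH(300°) gauche 0.7 → 1.9 kcal/mol.
C (eclipsed): H(0°)/H(0°) eclipsed 1.0; H(120°)/I(120°) eclipsed 1.6; CH2Cl(240°)/OH(240°) eclipsed 2.6 → 5.2 kcal/mol.
D (eclipsed): H(0°)/OH(0°) eclipsed 1.2; H(120°)/H(120°) eclipsed 1.0; CH2Cl(240°)/I(240°) eclipsed 3.6 → 5.8 kcal/mol.
E (eclipsed): H(0°)/I(0°) eclipsed 1.6; H(120°)/OH(120°) eclipsed 1.2; CH2Cl(240°)/H(240°) eclipsed 1.5 → 4.3 kcal/mol.
A has the lowest total (1.2 kcal/mol).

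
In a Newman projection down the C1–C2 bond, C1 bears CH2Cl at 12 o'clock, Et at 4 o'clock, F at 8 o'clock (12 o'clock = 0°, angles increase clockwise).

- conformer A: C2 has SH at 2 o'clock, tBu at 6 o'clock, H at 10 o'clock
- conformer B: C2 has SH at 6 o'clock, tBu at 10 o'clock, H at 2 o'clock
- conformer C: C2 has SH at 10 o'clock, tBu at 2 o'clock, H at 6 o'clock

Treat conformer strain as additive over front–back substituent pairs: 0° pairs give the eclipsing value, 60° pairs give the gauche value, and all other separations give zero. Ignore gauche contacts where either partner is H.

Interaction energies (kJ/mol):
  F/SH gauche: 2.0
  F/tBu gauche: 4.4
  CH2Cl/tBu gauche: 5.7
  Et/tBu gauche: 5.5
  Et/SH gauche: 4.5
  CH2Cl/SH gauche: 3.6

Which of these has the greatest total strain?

A (staggered): CH2Cl–SH gauche, Et–SH gauche, Et–tBu gauche, F–tBu gauche; 3.6 + 4.5 + 5.5 + 4.4 = 18.0 kJ/mol.
B (staggered): CH2Cl–tBu gauche, Et–SH gauche, F–SH gauche, F–tBu gauche; 5.7 + 4.5 + 2.0 + 4.4 = 16.6 kJ/mol.
C (staggered): CH2Cl–SH gauche, CH2Cl–tBu gauche, Et–tBu gauche, F–SH gauche; 3.6 + 5.7 + 5.5 + 2.0 = 16.8 kJ/mol.
A has the highest total (18.0 kJ/mol).

A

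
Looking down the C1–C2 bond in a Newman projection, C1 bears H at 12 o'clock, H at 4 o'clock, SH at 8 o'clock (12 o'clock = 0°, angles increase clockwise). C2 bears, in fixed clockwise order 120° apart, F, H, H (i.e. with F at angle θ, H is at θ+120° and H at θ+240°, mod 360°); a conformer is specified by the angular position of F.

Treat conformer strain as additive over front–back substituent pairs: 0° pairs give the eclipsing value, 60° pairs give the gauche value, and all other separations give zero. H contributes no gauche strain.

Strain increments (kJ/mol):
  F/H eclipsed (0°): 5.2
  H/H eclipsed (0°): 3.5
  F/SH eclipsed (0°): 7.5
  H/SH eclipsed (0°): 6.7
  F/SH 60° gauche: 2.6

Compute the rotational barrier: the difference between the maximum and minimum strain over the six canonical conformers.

F at 0° (eclipsed): H–F eclipsed, H–H eclipsed, SH–H eclipsed; 5.2 + 3.5 + 6.7 = 15.4 kJ/mol.
F at 60° (staggered): no non-H gauche contacts → 0.0 kJ/mol.
F at 120° (eclipsed): H–H eclipsed, H–F eclipsed, SH–H eclipsed; 3.5 + 5.2 + 6.7 = 15.4 kJ/mol.
F at 180° (staggered): SH–F gauche; 2.6 = 2.6 kJ/mol.
F at 240° (eclipsed): H–H eclipsed, H–H eclipsed, SH–F eclipsed; 3.5 + 3.5 + 7.5 = 14.5 kJ/mol.
F at 300° (staggered): SH–F gauche; 2.6 = 2.6 kJ/mol.
Max at 0° (15.4 kJ/mol), min at 60° (0.0 kJ/mol); barrier = 15.4 kJ/mol.

15.4 kJ/mol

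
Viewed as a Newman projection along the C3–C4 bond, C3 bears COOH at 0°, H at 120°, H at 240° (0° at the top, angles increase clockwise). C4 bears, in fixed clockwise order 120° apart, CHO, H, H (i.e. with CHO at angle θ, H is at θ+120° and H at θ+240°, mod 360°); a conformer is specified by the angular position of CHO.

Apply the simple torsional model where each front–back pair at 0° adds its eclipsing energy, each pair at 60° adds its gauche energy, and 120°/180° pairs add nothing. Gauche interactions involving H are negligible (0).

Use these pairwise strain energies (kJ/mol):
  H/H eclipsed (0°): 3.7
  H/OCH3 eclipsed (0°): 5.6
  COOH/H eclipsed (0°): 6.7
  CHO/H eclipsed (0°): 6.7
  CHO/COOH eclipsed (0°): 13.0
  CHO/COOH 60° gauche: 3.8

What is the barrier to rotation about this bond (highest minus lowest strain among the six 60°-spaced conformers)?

20.4 kJ/mol

CHO at 0° (eclipsed): COOH–CHO eclipsed, H–H eclipsed, H–H eclipsed; 13.0 + 3.7 + 3.7 = 20.4 kJ/mol.
CHO at 60° (staggered): COOH–CHO gauche; 3.8 = 3.8 kJ/mol.
CHO at 120° (eclipsed): COOH–H eclipsed, H–CHO eclipsed, H–H eclipsed; 6.7 + 6.7 + 3.7 = 17.1 kJ/mol.
CHO at 180° (staggered): no non-H gauche contacts → 0.0 kJ/mol.
CHO at 240° (eclipsed): COOH–H eclipsed, H–H eclipsed, H–CHO eclipsed; 6.7 + 3.7 + 6.7 = 17.1 kJ/mol.
CHO at 300° (staggered): COOH–CHO gauche; 3.8 = 3.8 kJ/mol.
Max at 0° (20.4 kJ/mol), min at 180° (0.0 kJ/mol); barrier = 20.4 kJ/mol.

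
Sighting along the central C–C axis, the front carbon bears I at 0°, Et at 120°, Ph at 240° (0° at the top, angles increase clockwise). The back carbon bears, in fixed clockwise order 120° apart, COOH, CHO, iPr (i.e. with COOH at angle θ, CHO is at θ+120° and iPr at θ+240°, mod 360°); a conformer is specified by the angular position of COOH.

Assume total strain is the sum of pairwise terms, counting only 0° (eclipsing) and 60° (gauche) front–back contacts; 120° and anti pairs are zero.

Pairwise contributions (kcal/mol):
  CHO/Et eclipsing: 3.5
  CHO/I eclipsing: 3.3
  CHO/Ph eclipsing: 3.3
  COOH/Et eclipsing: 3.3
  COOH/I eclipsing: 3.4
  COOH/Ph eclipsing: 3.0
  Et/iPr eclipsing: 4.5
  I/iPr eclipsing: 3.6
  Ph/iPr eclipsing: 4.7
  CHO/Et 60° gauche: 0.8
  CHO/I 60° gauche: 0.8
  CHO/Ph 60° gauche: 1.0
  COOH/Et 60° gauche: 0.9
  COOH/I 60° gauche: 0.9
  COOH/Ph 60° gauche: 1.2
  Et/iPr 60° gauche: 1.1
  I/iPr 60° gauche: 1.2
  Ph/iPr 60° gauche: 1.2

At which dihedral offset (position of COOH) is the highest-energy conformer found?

0°

COOH at 0° (eclipsed): I(0°)/COOH(0°) eclipsed 3.4; Et(120°)/CHO(120°) eclipsed 3.5; Ph(240°)/iPr(240°) eclipsed 4.7 → 11.6 kcal/mol.
COOH at 60° (staggered): I(0°)/COOH(60°) gauche 0.9; I(0°)/iPr(300°) gauche 1.2; Et(120°)/COOH(60°) gauche 0.9; Et(120°)/CHO(180°) gauche 0.8; Ph(240°)/CHO(180°) gauche 1.0; Ph(240°)/iPr(300°) gauche 1.2 → 6.0 kcal/mol.
COOH at 120° (eclipsed): I(0°)/iPr(0°) eclipsed 3.6; Et(120°)/COOH(120°) eclipsed 3.3; Ph(240°)/CHO(240°) eclipsed 3.3 → 10.2 kcal/mol.
COOH at 180° (staggered): I(0°)/CHO(300°) gauche 0.8; I(0°)/iPr(60°) gauche 1.2; Et(120°)/COOH(180°) gauche 0.9; Et(120°)/iPr(60°) gauche 1.1; Ph(240°)/COOH(180°) gauche 1.2; Ph(240°)/CHO(300°) gauche 1.0 → 6.2 kcal/mol.
COOH at 240° (eclipsed): I(0°)/CHO(0°) eclipsed 3.3; Et(120°)/iPr(120°) eclipsed 4.5; Ph(240°)/COOH(240°) eclipsed 3.0 → 10.8 kcal/mol.
COOH at 300° (staggered): I(0°)/COOH(300°) gauche 0.9; I(0°)/CHO(60°) gauche 0.8; Et(120°)/CHO(60°) gauche 0.8; Et(120°)/iPr(180°) gauche 1.1; Ph(240°)/COOH(300°) gauche 1.2; Ph(240°)/iPr(180°) gauche 1.2 → 6.0 kcal/mol.
The maximum (11.6 kcal/mol) occurs with COOH at 0°.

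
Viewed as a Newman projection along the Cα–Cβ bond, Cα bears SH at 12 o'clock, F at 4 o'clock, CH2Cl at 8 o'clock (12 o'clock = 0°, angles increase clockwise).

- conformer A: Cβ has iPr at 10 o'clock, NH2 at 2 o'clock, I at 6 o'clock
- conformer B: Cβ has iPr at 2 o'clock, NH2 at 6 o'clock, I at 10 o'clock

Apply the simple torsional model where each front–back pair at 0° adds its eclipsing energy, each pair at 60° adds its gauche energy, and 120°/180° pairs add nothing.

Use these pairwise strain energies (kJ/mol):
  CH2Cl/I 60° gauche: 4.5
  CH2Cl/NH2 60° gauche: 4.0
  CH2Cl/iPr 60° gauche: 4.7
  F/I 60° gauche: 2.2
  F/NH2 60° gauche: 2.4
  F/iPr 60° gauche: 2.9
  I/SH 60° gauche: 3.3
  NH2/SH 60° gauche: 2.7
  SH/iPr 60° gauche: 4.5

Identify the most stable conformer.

A is staggered. SH at 0° is gauche with iPr at 300° (4.5); SH at 0° is gauche with NH2 at 60° (2.7); F at 120° is gauche with NH2 at 60° (2.4); F at 120° is gauche with I at 180° (2.2); CH2Cl at 240° is gauche with iPr at 300° (4.7); CH2Cl at 240° is gauche with I at 180° (4.5). Total 21.0 kJ/mol.
B is staggered. SH at 0° is gauche with iPr at 60° (4.5); SH at 0° is gauche with I at 300° (3.3); F at 120° is gauche with iPr at 60° (2.9); F at 120° is gauche with NH2 at 180° (2.4); CH2Cl at 240° is gauche with NH2 at 180° (4.0); CH2Cl at 240° is gauche with I at 300° (4.5). Total 21.6 kJ/mol.
A has the lowest total (21.0 kJ/mol).

A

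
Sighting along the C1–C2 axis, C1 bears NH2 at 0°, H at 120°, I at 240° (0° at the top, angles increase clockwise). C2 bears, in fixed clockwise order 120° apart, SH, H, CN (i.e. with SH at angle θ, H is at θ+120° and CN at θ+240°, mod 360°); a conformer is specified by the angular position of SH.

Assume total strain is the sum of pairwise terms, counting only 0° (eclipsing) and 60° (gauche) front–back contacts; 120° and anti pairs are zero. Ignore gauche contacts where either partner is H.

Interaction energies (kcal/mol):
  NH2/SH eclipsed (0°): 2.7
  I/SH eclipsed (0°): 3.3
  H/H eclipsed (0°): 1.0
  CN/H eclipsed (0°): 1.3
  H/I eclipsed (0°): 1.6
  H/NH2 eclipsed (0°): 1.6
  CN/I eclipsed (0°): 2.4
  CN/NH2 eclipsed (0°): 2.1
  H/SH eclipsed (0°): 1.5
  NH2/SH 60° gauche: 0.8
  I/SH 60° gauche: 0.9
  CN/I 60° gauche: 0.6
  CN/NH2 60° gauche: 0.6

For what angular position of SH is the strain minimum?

180°

SH at 0° (eclipsed): NH2(0°)/SH(0°) eclipsed 2.7; H(120°)/H(120°) eclipsed 1.0; I(240°)/CN(240°) eclipsed 2.4 → 6.1 kcal/mol.
SH at 60° (staggered): NH2(0°)/SH(60°) gauche 0.8; NH2(0°)/CN(300°) gauche 0.6; I(240°)/CN(300°) gauche 0.6 → 2.0 kcal/mol.
SH at 120° (eclipsed): NH2(0°)/CN(0°) eclipsed 2.1; H(120°)/SH(120°) eclipsed 1.5; I(240°)/H(240°) eclipsed 1.6 → 5.2 kcal/mol.
SH at 180° (staggered): NH2(0°)/CN(60°) gauche 0.6; I(240°)/SH(180°) gauche 0.9 → 1.5 kcal/mol.
SH at 240° (eclipsed): NH2(0°)/H(0°) eclipsed 1.6; H(120°)/CN(120°) eclipsed 1.3; I(240°)/SH(240°) eclipsed 3.3 → 6.2 kcal/mol.
SH at 300° (staggered): NH2(0°)/SH(300°) gauche 0.8; I(240°)/SH(300°) gauche 0.9; I(240°)/CN(180°) gauche 0.6 → 2.3 kcal/mol.
The minimum (1.5 kcal/mol) occurs with SH at 180°.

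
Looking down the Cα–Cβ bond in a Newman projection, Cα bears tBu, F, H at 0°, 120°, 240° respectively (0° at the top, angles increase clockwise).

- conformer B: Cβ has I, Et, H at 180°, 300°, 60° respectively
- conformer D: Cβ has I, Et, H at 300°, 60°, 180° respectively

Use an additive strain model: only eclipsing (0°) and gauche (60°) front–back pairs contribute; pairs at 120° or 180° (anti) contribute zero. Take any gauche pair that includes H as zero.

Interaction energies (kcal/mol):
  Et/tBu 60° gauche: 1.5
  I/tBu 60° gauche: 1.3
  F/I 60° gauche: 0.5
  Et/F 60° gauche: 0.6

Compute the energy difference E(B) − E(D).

-1.4 kcal/mol

B (staggered): tBu–Et gauche, F–I gauche; 1.5 + 0.5 = 2.0 kcal/mol.
D (staggered): tBu–I gauche, tBu–Et gauche, F–Et gauche; 1.3 + 1.5 + 0.6 = 3.4 kcal/mol.
E(B) − E(D) = 2.0 − 3.4 = -1.4 kcal/mol.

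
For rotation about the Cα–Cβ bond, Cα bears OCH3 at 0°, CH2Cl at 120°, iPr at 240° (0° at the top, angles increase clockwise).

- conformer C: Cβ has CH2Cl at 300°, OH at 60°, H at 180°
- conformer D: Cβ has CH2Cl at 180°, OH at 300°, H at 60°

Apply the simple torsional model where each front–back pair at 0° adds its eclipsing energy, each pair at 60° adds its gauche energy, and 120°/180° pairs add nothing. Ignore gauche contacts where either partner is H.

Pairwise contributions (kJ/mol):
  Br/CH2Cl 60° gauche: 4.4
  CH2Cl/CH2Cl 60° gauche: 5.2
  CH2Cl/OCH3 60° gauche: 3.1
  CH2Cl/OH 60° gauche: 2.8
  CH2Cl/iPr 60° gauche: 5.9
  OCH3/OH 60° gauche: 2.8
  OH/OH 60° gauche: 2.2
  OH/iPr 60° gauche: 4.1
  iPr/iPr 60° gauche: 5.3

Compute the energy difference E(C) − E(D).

C (staggered): OCH3–CH2Cl gauche, OCH3–OH gauche, CH2Cl–OH gauche, iPr–CH2Cl gauche; 3.1 + 2.8 + 2.8 + 5.9 = 14.6 kJ/mol.
D (staggered): OCH3–OH gauche, CH2Cl–CH2Cl gauche, iPr–CH2Cl gauche, iPr–OH gauche; 2.8 + 5.2 + 5.9 + 4.1 = 18.0 kJ/mol.
E(C) − E(D) = 14.6 − 18.0 = -3.4 kJ/mol.

-3.4 kJ/mol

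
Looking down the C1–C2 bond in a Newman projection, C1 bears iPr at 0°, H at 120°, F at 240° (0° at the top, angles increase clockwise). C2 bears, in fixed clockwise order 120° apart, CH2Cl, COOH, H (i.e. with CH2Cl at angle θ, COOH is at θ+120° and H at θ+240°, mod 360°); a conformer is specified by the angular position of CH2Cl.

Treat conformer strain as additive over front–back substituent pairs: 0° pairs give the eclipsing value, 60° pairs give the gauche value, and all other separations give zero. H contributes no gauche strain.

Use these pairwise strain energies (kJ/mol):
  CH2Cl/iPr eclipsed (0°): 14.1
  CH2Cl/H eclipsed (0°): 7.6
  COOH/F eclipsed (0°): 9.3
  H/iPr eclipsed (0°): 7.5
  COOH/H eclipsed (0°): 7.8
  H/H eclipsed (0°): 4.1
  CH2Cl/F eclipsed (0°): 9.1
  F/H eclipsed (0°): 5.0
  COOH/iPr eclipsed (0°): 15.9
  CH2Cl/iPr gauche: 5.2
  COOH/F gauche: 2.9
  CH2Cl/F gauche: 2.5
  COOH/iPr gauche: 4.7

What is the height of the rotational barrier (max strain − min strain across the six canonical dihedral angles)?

21.0 kJ/mol

CH2Cl at 0° is eclipsed. iPr at 0° is eclipsed with CH2Cl at 0° (14.1); H at 120° is eclipsed with COOH at 120° (7.8); F at 240° is eclipsed with H at 240° (5.0). Total 26.9 kJ/mol.
CH2Cl at 60° is staggered. iPr at 0° is gauche with CH2Cl at 60° (5.2); F at 240° is gauche with COOH at 180° (2.9). Total 8.1 kJ/mol.
CH2Cl at 120° is eclipsed. iPr at 0° is eclipsed with H at 0° (7.5); H at 120° is eclipsed with CH2Cl at 120° (7.6); F at 240° is eclipsed with COOH at 240° (9.3). Total 24.4 kJ/mol.
CH2Cl at 180° is staggered. iPr at 0° is gauche with COOH at 300° (4.7); F at 240° is gauche with CH2Cl at 180° (2.5); F at 240° is gauche with COOH at 300° (2.9). Total 10.1 kJ/mol.
CH2Cl at 240° is eclipsed. iPr at 0° is eclipsed with COOH at 0° (15.9); H at 120° is eclipsed with H at 120° (4.1); F at 240° is eclipsed with CH2Cl at 240° (9.1). Total 29.1 kJ/mol.
CH2Cl at 300° is staggered. iPr at 0° is gauche with CH2Cl at 300° (5.2); iPr at 0° is gauche with COOH at 60° (4.7); F at 240° is gauche with CH2Cl at 300° (2.5). Total 12.4 kJ/mol.
Max at 240° (29.1 kJ/mol), min at 60° (8.1 kJ/mol); barrier = 21.0 kJ/mol.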